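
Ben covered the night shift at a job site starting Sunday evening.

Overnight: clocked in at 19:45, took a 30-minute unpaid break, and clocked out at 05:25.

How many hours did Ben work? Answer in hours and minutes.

9 h 10 min

Overnight: 19:45 → midnight = 4 h 15 min; midnight → 05:25 = 5 h 25 min; span 9 h 40 min; less 30 min break → 9 h 10 min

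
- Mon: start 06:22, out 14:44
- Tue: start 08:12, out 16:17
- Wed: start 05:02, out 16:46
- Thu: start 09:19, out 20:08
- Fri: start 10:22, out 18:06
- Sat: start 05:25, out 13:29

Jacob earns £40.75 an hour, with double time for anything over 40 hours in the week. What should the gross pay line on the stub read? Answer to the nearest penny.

Mon: 06:22–14:44 = 8 h 22 min
Tue: 08:12–16:17 = 8 h 5 min
Wed: 05:02–16:46 = 11 h 44 min
Thu: 09:19–20:08 = 10 h 49 min
Fri: 10:22–18:06 = 7 h 44 min
Sat: 05:25–13:29 = 8 h 4 min
Total worked: 54 h 48 min = 3288 min.
Regular 40 h 0 min = 2400 min at £40.75/h; overtime 14 h 48 min = 888 min at £81.50/h.
Pay = (2400 × £40.75 + 888 × £81.50) ÷ 60 = £2836.20.

£2836.20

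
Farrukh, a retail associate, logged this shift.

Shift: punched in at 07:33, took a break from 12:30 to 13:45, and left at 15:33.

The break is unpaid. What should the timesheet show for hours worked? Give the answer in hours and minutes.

Shift: 07:33–15:33 = 8 h 0 min; less 75 min break → 6 h 45 min

6 h 45 min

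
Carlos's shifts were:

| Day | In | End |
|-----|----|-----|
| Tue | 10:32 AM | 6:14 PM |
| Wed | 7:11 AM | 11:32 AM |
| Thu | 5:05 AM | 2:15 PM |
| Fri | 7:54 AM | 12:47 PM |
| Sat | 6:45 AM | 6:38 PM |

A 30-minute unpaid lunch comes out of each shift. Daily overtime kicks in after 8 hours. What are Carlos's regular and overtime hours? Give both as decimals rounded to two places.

Tue: 10:32 AM–6:14 PM = 7 h 42 min; less 30 min break → 7 h 12 min
Wed: 7:11 AM–11:32 AM = 4 h 21 min; less 30 min break → 3 h 51 min
Thu: 5:05 AM–2:15 PM = 9 h 10 min; less 30 min break → 8 h 40 min
Fri: 7:54 AM–12:47 PM = 4 h 53 min; less 30 min break → 4 h 23 min
Sat: 6:45 AM–6:38 PM = 11 h 53 min; less 30 min break → 11 h 23 min
Tue reg 7 h 12 min / OT 0 h 0 min; Wed reg 3 h 51 min / OT 0 h 0 min; Thu reg 8 h 0 min / OT 0 h 40 min; Fri reg 4 h 23 min / OT 0 h 0 min; Sat reg 8 h 0 min / OT 3 h 23 min.
Totals: regular 31 h 26 min, overtime 4 h 3 min.

Regular 31.43 hours, overtime 4.05 hours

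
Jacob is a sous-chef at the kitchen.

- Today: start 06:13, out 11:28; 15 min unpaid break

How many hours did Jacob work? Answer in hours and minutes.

Today: 06:13–11:28 = 5 h 15 min; less 15 min break → 5 h 0 min

5 h 0 min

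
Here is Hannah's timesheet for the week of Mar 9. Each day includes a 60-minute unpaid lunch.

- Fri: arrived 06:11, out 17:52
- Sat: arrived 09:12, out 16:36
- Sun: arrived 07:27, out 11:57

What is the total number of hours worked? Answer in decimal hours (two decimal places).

Fri: 06:11–17:52 = 11 h 41 min; less 60 min break → 10 h 41 min
Sat: 09:12–16:36 = 7 h 24 min; less 60 min break → 6 h 24 min
Sun: 07:27–11:57 = 4 h 30 min; less 60 min break → 3 h 30 min
Total: 10 h 41 min + 6 h 24 min + 3 h 30 min = 20 h 35 min.

20.58 hours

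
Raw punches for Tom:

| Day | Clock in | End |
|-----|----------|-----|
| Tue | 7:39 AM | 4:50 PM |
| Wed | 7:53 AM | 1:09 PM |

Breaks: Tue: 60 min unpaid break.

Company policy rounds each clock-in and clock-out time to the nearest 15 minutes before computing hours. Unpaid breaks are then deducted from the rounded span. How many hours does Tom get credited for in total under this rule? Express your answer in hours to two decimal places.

Tue: in 7:39 AM→7:45 AM, out 4:50 PM→4:45 PM; 9 h 0 min − 60 min = 8 h 0 min
Wed: in 7:53 AM→8:00 AM, out 1:09 PM→1:15 PM; 5 h 15 min
Total credited: 13 h 15 min.

13.25 hours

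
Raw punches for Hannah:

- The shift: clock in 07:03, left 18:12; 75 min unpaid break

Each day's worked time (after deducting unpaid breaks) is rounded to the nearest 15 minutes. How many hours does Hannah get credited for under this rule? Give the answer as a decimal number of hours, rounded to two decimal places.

The shift: 07:03–18:12 = 11 h 9 min − 75 min = 9 h 54 min → rounds to 10 h 0 min

10.00 hours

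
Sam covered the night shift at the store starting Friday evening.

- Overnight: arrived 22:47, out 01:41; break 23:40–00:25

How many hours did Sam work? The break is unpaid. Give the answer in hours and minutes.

2 h 9 min

Overnight: 22:47 → midnight = 1 h 13 min; midnight → 01:41 = 1 h 41 min; span 2 h 54 min; less 45 min break → 2 h 9 min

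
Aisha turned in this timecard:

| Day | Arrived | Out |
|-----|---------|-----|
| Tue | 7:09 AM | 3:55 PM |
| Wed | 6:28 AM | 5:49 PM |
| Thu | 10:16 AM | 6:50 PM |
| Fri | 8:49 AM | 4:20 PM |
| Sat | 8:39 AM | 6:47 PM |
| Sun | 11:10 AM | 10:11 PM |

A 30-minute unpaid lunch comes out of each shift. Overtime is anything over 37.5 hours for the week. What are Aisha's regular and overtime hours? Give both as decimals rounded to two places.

Tue: 7:09 AM–3:55 PM = 8 h 46 min; less 30 min break → 8 h 16 min
Wed: 6:28 AM–5:49 PM = 11 h 21 min; less 30 min break → 10 h 51 min
Thu: 10:16 AM–6:50 PM = 8 h 34 min; less 30 min break → 8 h 4 min
Fri: 8:49 AM–4:20 PM = 7 h 31 min; less 30 min break → 7 h 1 min
Sat: 8:39 AM–6:47 PM = 10 h 8 min; less 30 min break → 9 h 38 min
Sun: 11:10 AM–10:11 PM = 11 h 1 min; less 30 min break → 10 h 31 min
Total worked: 54 h 21 min = 54.35 h.
Threshold 37.5 h → overtime 16 h 51 min, regular 37 h 30 min.

Regular 37.50 hours, overtime 16.85 hours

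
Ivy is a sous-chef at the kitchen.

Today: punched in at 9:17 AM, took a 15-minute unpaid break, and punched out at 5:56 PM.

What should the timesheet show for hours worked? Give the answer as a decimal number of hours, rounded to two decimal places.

Today: 9:17 AM–5:56 PM = 8 h 39 min; less 15 min break → 8 h 24 min

8.40 hours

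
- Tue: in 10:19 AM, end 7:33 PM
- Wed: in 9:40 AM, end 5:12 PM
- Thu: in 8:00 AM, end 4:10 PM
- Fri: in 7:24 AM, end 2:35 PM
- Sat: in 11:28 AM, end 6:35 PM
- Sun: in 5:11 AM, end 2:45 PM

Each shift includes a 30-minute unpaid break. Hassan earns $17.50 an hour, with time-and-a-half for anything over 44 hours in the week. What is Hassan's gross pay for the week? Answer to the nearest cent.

Tue: 10:19 AM–7:33 PM = 9 h 14 min; less 30 min break → 8 h 44 min
Wed: 9:40 AM–5:12 PM = 7 h 32 min; less 30 min break → 7 h 2 min
Thu: 8:00 AM–4:10 PM = 8 h 10 min; less 30 min break → 7 h 40 min
Fri: 7:24 AM–2:35 PM = 7 h 11 min; less 30 min break → 6 h 41 min
Sat: 11:28 AM–6:35 PM = 7 h 7 min; less 30 min break → 6 h 37 min
Sun: 5:11 AM–2:45 PM = 9 h 34 min; less 30 min break → 9 h 4 min
Total worked: 45 h 48 min = 2748 min.
Regular 44 h 0 min = 2640 min at $17.50/h; overtime 1 h 48 min = 108 min at $26.25/h.
Pay = (2640 × $17.50 + 108 × $26.25) ÷ 60 = $817.25.

$817.25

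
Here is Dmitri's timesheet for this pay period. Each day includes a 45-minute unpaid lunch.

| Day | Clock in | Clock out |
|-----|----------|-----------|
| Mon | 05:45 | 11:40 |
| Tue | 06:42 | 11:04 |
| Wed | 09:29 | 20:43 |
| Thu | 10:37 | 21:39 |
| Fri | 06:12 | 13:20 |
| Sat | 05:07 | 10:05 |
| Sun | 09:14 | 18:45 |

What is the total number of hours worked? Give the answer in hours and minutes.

Mon: 05:45–11:40 = 5 h 55 min; less 45 min break → 5 h 10 min
Tue: 06:42–11:04 = 4 h 22 min; less 45 min break → 3 h 37 min
Wed: 09:29–20:43 = 11 h 14 min; less 45 min break → 10 h 29 min
Thu: 10:37–21:39 = 11 h 2 min; less 45 min break → 10 h 17 min
Fri: 06:12–13:20 = 7 h 8 min; less 45 min break → 6 h 23 min
Sat: 05:07–10:05 = 4 h 58 min; less 45 min break → 4 h 13 min
Sun: 09:14–18:45 = 9 h 31 min; less 45 min break → 8 h 46 min
Total: 5 h 10 min + 3 h 37 min + 10 h 29 min + 10 h 17 min + 6 h 23 min + 4 h 13 min + 8 h 46 min = 48 h 55 min.

48 h 55 min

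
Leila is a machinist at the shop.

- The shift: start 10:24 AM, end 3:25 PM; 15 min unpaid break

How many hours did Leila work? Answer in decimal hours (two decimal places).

4.77 hours

The shift: 10:24 AM–3:25 PM = 5 h 1 min; less 15 min break → 4 h 46 min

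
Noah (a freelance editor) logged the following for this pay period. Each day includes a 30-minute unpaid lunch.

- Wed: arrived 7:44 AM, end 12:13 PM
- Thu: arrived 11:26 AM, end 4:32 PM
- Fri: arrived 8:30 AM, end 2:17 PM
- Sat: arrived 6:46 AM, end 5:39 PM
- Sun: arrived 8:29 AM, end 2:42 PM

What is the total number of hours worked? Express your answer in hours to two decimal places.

Wed: 7:44 AM–12:13 PM = 4 h 29 min; less 30 min break → 3 h 59 min
Thu: 11:26 AM–4:32 PM = 5 h 6 min; less 30 min break → 4 h 36 min
Fri: 8:30 AM–2:17 PM = 5 h 47 min; less 30 min break → 5 h 17 min
Sat: 6:46 AM–5:39 PM = 10 h 53 min; less 30 min break → 10 h 23 min
Sun: 8:29 AM–2:42 PM = 6 h 13 min; less 30 min break → 5 h 43 min
Total: 3 h 59 min + 4 h 36 min + 5 h 17 min + 10 h 23 min + 5 h 43 min = 29 h 58 min.

29.97 hours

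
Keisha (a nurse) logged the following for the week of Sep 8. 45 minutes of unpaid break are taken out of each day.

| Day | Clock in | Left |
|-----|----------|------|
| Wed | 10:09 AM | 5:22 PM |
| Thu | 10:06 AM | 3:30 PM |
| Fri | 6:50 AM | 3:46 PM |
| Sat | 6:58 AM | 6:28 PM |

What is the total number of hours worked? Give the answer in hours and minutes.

30 h 3 min

Wed: 10:09 AM–5:22 PM = 7 h 13 min; less 45 min break → 6 h 28 min
Thu: 10:06 AM–3:30 PM = 5 h 24 min; less 45 min break → 4 h 39 min
Fri: 6:50 AM–3:46 PM = 8 h 56 min; less 45 min break → 8 h 11 min
Sat: 6:58 AM–6:28 PM = 11 h 30 min; less 45 min break → 10 h 45 min
Total: 6 h 28 min + 4 h 39 min + 8 h 11 min + 10 h 45 min = 30 h 3 min.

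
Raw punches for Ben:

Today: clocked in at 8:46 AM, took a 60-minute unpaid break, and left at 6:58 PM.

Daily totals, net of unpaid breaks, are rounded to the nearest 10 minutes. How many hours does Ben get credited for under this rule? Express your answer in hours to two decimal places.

9.17 hours

Today: 8:46 AM–6:58 PM = 10 h 12 min − 60 min = 9 h 12 min → rounds to 9 h 10 min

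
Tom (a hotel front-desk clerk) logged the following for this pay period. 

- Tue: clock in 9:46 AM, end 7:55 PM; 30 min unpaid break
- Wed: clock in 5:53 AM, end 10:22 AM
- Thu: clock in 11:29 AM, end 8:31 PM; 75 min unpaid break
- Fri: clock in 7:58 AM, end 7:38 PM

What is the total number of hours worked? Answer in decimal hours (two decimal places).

33.58 hours

Tue: 9:46 AM–7:55 PM = 10 h 9 min; less 30 min break → 9 h 39 min
Wed: 5:53 AM–10:22 AM = 4 h 29 min
Thu: 11:29 AM–8:31 PM = 9 h 2 min; less 75 min break → 7 h 47 min
Fri: 7:58 AM–7:38 PM = 11 h 40 min
Total: 9 h 39 min + 4 h 29 min + 7 h 47 min + 11 h 40 min = 33 h 35 min.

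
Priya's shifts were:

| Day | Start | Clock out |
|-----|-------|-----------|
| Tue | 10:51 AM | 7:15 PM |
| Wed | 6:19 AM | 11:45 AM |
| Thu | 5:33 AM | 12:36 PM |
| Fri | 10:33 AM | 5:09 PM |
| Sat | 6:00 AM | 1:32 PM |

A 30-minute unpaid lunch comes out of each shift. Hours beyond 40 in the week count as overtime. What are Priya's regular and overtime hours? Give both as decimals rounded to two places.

Regular 32.52 hours, overtime 0.00 hours

Tue: 10:51 AM–7:15 PM = 8 h 24 min; less 30 min break → 7 h 54 min
Wed: 6:19 AM–11:45 AM = 5 h 26 min; less 30 min break → 4 h 56 min
Thu: 5:33 AM–12:36 PM = 7 h 3 min; less 30 min break → 6 h 33 min
Fri: 10:33 AM–5:09 PM = 6 h 36 min; less 30 min break → 6 h 6 min
Sat: 6:00 AM–1:32 PM = 7 h 32 min; less 30 min break → 7 h 2 min
Total worked: 32 h 31 min = 32.52 h.
Threshold 40 h → overtime 0 h 0 min, regular 32 h 31 min.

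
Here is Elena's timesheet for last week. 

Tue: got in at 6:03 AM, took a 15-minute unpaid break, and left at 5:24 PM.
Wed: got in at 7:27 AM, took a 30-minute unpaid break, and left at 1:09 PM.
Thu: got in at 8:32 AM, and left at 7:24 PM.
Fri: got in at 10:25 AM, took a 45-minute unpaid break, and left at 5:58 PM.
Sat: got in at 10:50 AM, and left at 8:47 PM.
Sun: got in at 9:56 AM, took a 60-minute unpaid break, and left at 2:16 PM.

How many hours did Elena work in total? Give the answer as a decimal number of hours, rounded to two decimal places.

47.25 hours

Tue: 6:03 AM–5:24 PM = 11 h 21 min; less 15 min break → 11 h 6 min
Wed: 7:27 AM–1:09 PM = 5 h 42 min; less 30 min break → 5 h 12 min
Thu: 8:32 AM–7:24 PM = 10 h 52 min
Fri: 10:25 AM–5:58 PM = 7 h 33 min; less 45 min break → 6 h 48 min
Sat: 10:50 AM–8:47 PM = 9 h 57 min
Sun: 9:56 AM–2:16 PM = 4 h 20 min; less 60 min break → 3 h 20 min
Total: 11 h 6 min + 5 h 12 min + 10 h 52 min + 6 h 48 min + 9 h 57 min + 3 h 20 min = 47 h 15 min.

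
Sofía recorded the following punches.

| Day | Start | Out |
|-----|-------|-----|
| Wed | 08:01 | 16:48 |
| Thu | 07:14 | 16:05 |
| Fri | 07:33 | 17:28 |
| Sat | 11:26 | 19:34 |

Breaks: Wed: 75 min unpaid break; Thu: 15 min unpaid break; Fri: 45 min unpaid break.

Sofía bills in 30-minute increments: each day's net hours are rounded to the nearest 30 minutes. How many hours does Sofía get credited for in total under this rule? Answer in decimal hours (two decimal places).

Wed: 08:01–16:48 = 8 h 47 min − 75 min = 7 h 32 min → rounds to 7 h 30 min
Thu: 07:14–16:05 = 8 h 51 min − 15 min = 8 h 36 min → rounds to 8 h 30 min
Fri: 07:33–17:28 = 9 h 55 min − 45 min = 9 h 10 min → rounds to 9 h 0 min
Sat: 11:26–19:34 = 8 h 8 min → rounds to 8 h 0 min
Total credited: 33 h 0 min.

33.00 hours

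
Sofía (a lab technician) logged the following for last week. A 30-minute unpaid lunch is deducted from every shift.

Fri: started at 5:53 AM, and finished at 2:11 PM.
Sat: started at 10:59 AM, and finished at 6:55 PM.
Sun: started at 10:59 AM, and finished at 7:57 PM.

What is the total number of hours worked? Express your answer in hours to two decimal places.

23.70 hours

Fri: 5:53 AM–2:11 PM = 8 h 18 min; less 30 min break → 7 h 48 min
Sat: 10:59 AM–6:55 PM = 7 h 56 min; less 30 min break → 7 h 26 min
Sun: 10:59 AM–7:57 PM = 8 h 58 min; less 30 min break → 8 h 28 min
Total: 7 h 48 min + 7 h 26 min + 8 h 28 min = 23 h 42 min.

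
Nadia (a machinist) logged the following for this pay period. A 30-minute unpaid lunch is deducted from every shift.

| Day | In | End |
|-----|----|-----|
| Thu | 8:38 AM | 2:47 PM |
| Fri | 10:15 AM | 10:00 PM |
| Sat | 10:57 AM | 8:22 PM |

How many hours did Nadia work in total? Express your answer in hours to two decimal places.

Thu: 8:38 AM–2:47 PM = 6 h 9 min; less 30 min break → 5 h 39 min
Fri: 10:15 AM–10:00 PM = 11 h 45 min; less 30 min break → 11 h 15 min
Sat: 10:57 AM–8:22 PM = 9 h 25 min; less 30 min break → 8 h 55 min
Total: 5 h 39 min + 11 h 15 min + 8 h 55 min = 25 h 49 min.

25.82 hours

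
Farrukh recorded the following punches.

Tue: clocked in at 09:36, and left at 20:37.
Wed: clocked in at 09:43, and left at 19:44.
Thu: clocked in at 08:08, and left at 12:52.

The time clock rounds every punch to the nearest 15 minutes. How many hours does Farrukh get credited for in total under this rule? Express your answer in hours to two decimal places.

25.50 hours

Tue: in 09:36→09:30, out 20:37→20:30; 11 h 0 min
Wed: in 09:43→09:45, out 19:44→19:45; 10 h 0 min
Thu: in 08:08→08:15, out 12:52→12:45; 4 h 30 min
Total credited: 25 h 30 min.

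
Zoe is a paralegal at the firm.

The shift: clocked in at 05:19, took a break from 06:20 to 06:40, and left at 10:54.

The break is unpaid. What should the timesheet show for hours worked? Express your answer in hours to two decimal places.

The shift: 05:19–10:54 = 5 h 35 min; less 20 min break → 5 h 15 min

5.25 hours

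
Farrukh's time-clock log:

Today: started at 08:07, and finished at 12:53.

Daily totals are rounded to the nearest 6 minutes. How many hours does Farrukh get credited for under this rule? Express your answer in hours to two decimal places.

4.80 hours

Today: 08:07–12:53 = 4 h 46 min → rounds to 4 h 48 min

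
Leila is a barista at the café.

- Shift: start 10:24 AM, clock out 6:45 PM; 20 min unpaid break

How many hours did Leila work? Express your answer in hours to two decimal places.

8.02 hours

Shift: 10:24 AM–6:45 PM = 8 h 21 min; less 20 min break → 8 h 1 min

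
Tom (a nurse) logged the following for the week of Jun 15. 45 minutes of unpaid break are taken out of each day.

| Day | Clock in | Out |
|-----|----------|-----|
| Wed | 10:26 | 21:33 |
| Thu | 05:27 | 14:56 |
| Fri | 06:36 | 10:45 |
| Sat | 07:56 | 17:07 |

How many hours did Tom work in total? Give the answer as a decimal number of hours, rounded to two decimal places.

30.93 hours

Wed: 10:26–21:33 = 11 h 7 min; less 45 min break → 10 h 22 min
Thu: 05:27–14:56 = 9 h 29 min; less 45 min break → 8 h 44 min
Fri: 06:36–10:45 = 4 h 9 min; less 45 min break → 3 h 24 min
Sat: 07:56–17:07 = 9 h 11 min; less 45 min break → 8 h 26 min
Total: 10 h 22 min + 8 h 44 min + 3 h 24 min + 8 h 26 min = 30 h 56 min.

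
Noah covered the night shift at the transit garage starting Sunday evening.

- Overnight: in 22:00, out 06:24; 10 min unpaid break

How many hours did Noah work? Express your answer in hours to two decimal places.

8.23 hours

Overnight: 22:00 → midnight = 2 h 0 min; midnight → 06:24 = 6 h 24 min; span 8 h 24 min; less 10 min break → 8 h 14 min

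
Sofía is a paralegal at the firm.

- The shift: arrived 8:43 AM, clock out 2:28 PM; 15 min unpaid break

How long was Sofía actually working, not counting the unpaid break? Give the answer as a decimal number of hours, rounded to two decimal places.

The shift: 8:43 AM–2:28 PM = 5 h 45 min; less 15 min break → 5 h 30 min

5.50 hours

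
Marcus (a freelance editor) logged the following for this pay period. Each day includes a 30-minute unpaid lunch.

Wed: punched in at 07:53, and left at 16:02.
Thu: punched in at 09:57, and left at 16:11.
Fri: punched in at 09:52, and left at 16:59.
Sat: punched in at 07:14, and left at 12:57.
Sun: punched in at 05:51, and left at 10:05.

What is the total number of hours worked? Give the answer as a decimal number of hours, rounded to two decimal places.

Wed: 07:53–16:02 = 8 h 9 min; less 30 min break → 7 h 39 min
Thu: 09:57–16:11 = 6 h 14 min; less 30 min break → 5 h 44 min
Fri: 09:52–16:59 = 7 h 7 min; less 30 min break → 6 h 37 min
Sat: 07:14–12:57 = 5 h 43 min; less 30 min break → 5 h 13 min
Sun: 05:51–10:05 = 4 h 14 min; less 30 min break → 3 h 44 min
Total: 7 h 39 min + 5 h 44 min + 6 h 37 min + 5 h 13 min + 3 h 44 min = 28 h 57 min.

28.95 hours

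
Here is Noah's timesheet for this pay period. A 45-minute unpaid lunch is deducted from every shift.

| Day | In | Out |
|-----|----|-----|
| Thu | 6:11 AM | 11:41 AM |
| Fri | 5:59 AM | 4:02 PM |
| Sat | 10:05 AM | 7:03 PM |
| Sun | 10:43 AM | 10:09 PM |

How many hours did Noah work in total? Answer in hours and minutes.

32 h 57 min

Thu: 6:11 AM–11:41 AM = 5 h 30 min; less 45 min break → 4 h 45 min
Fri: 5:59 AM–4:02 PM = 10 h 3 min; less 45 min break → 9 h 18 min
Sat: 10:05 AM–7:03 PM = 8 h 58 min; less 45 min break → 8 h 13 min
Sun: 10:43 AM–10:09 PM = 11 h 26 min; less 45 min break → 10 h 41 min
Total: 4 h 45 min + 9 h 18 min + 8 h 13 min + 10 h 41 min = 32 h 57 min.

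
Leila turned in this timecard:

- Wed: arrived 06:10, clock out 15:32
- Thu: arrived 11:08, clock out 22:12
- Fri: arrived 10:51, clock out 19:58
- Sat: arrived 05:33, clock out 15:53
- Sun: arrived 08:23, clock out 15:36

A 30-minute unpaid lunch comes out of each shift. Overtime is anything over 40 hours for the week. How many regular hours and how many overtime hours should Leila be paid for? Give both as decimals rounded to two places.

Wed: 06:10–15:32 = 9 h 22 min; less 30 min break → 8 h 52 min
Thu: 11:08–22:12 = 11 h 4 min; less 30 min break → 10 h 34 min
Fri: 10:51–19:58 = 9 h 7 min; less 30 min break → 8 h 37 min
Sat: 05:33–15:53 = 10 h 20 min; less 30 min break → 9 h 50 min
Sun: 08:23–15:36 = 7 h 13 min; less 30 min break → 6 h 43 min
Total worked: 44 h 36 min = 44.60 h.
Threshold 40 h → overtime 4 h 36 min, regular 40 h 0 min.

Regular 40.00 hours, overtime 4.60 hours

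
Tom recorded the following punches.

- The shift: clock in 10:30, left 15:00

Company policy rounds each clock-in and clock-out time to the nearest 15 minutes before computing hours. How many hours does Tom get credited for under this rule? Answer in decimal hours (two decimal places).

4.50 hours

The shift: in 10:30→10:30, out 15:00→15:00; 4 h 30 min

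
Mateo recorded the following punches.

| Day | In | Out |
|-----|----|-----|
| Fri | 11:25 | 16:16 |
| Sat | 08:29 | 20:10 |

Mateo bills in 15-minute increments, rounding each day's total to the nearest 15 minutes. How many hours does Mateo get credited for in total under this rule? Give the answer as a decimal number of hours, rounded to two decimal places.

Fri: 11:25–16:16 = 4 h 51 min → rounds to 4 h 45 min
Sat: 08:29–20:10 = 11 h 41 min → rounds to 11 h 45 min
Total credited: 16 h 30 min.

16.50 hours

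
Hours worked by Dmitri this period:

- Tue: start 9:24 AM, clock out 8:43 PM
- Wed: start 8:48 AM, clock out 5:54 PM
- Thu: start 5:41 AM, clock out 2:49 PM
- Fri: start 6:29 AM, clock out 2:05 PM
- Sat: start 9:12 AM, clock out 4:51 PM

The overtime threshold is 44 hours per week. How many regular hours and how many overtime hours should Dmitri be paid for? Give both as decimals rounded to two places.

Regular 44.00 hours, overtime 0.80 hours

Tue: 9:24 AM–8:43 PM = 11 h 19 min
Wed: 8:48 AM–5:54 PM = 9 h 6 min
Thu: 5:41 AM–2:49 PM = 9 h 8 min
Fri: 6:29 AM–2:05 PM = 7 h 36 min
Sat: 9:12 AM–4:51 PM = 7 h 39 min
Total worked: 44 h 48 min = 44.80 h.
Threshold 44 h → overtime 0 h 48 min, regular 44 h 0 min.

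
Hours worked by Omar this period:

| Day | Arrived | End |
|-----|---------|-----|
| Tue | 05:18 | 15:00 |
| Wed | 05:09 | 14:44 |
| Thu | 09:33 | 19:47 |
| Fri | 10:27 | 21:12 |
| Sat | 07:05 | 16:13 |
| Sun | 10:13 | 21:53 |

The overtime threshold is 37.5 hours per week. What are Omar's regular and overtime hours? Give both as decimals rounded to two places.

Tue: 05:18–15:00 = 9 h 42 min
Wed: 05:09–14:44 = 9 h 35 min
Thu: 09:33–19:47 = 10 h 14 min
Fri: 10:27–21:12 = 10 h 45 min
Sat: 07:05–16:13 = 9 h 8 min
Sun: 10:13–21:53 = 11 h 40 min
Total worked: 61 h 4 min = 61.07 h.
Threshold 37.5 h → overtime 23 h 34 min, regular 37 h 30 min.

Regular 37.50 hours, overtime 23.57 hours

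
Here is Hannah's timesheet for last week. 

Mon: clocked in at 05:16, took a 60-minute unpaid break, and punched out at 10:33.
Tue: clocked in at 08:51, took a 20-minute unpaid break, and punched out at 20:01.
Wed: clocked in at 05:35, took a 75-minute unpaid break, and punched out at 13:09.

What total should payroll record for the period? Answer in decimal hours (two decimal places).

Mon: 05:16–10:33 = 5 h 17 min; less 60 min break → 4 h 17 min
Tue: 08:51–20:01 = 11 h 10 min; less 20 min break → 10 h 50 min
Wed: 05:35–13:09 = 7 h 34 min; less 75 min break → 6 h 19 min
Total: 4 h 17 min + 10 h 50 min + 6 h 19 min = 21 h 26 min.

21.43 hours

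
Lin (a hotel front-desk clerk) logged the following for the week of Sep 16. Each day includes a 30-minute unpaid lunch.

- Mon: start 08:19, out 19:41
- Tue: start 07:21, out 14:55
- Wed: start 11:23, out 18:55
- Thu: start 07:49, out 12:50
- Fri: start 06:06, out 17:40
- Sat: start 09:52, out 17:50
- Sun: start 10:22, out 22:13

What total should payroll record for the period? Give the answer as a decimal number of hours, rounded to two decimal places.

59.37 hours

Mon: 08:19–19:41 = 11 h 22 min; less 30 min break → 10 h 52 min
Tue: 07:21–14:55 = 7 h 34 min; less 30 min break → 7 h 4 min
Wed: 11:23–18:55 = 7 h 32 min; less 30 min break → 7 h 2 min
Thu: 07:49–12:50 = 5 h 1 min; less 30 min break → 4 h 31 min
Fri: 06:06–17:40 = 11 h 34 min; less 30 min break → 11 h 4 min
Sat: 09:52–17:50 = 7 h 58 min; less 30 min break → 7 h 28 min
Sun: 10:22–22:13 = 11 h 51 min; less 30 min break → 11 h 21 min
Total: 10 h 52 min + 7 h 4 min + 7 h 2 min + 4 h 31 min + 11 h 4 min + 7 h 28 min + 11 h 21 min = 59 h 22 min.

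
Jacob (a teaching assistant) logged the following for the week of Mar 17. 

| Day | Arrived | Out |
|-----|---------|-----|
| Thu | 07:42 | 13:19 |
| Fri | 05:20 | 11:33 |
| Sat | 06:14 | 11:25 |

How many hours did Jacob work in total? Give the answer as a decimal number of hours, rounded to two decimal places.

Thu: 07:42–13:19 = 5 h 37 min
Fri: 05:20–11:33 = 6 h 13 min
Sat: 06:14–11:25 = 5 h 11 min
Total: 5 h 37 min + 6 h 13 min + 5 h 11 min = 17 h 1 min.

17.02 hours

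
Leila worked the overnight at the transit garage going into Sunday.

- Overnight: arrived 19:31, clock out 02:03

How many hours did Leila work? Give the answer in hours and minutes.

6 h 32 min

Overnight: 19:31 → midnight = 4 h 29 min; midnight → 02:03 = 2 h 3 min; span 6 h 32 min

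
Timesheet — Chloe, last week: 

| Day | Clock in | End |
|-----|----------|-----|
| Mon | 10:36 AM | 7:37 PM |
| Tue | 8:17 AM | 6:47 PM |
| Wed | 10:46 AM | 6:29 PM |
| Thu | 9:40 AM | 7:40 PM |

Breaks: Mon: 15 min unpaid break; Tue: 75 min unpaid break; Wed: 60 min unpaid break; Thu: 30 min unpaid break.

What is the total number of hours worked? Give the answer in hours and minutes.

34 h 14 min

Mon: 10:36 AM–7:37 PM = 9 h 1 min; less 15 min break → 8 h 46 min
Tue: 8:17 AM–6:47 PM = 10 h 30 min; less 75 min break → 9 h 15 min
Wed: 10:46 AM–6:29 PM = 7 h 43 min; less 60 min break → 6 h 43 min
Thu: 9:40 AM–7:40 PM = 10 h 0 min; less 30 min break → 9 h 30 min
Total: 8 h 46 min + 9 h 15 min + 6 h 43 min + 9 h 30 min = 34 h 14 min.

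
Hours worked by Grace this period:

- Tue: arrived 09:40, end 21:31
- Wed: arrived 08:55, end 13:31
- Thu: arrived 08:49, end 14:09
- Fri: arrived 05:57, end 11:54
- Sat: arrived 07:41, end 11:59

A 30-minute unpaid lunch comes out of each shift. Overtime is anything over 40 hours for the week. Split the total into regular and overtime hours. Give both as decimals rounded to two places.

Tue: 09:40–21:31 = 11 h 51 min; less 30 min break → 11 h 21 min
Wed: 08:55–13:31 = 4 h 36 min; less 30 min break → 4 h 6 min
Thu: 08:49–14:09 = 5 h 20 min; less 30 min break → 4 h 50 min
Fri: 05:57–11:54 = 5 h 57 min; less 30 min break → 5 h 27 min
Sat: 07:41–11:59 = 4 h 18 min; less 30 min break → 3 h 48 min
Total worked: 29 h 32 min = 29.53 h.
Threshold 40 h → overtime 0 h 0 min, regular 29 h 32 min.

Regular 29.53 hours, overtime 0.00 hours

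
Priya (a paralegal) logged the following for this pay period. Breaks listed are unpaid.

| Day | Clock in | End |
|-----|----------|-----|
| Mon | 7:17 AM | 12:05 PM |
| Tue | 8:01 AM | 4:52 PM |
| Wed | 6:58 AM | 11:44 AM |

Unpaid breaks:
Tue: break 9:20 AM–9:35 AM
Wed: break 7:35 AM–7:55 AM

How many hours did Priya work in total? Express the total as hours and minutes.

Mon: 7:17 AM–12:05 PM = 4 h 48 min
Tue: 8:01 AM–4:52 PM = 8 h 51 min; less 15 min break → 8 h 36 min
Wed: 6:58 AM–11:44 AM = 4 h 46 min; less 20 min break → 4 h 26 min
Total: 4 h 48 min + 8 h 36 min + 4 h 26 min = 17 h 50 min.

17 h 50 min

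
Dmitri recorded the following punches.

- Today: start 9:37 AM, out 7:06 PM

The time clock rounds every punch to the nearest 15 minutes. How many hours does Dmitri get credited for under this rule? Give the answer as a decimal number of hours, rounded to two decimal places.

9.50 hours

Today: in 9:37 AM→9:30 AM, out 7:06 PM→7:00 PM; 9 h 30 min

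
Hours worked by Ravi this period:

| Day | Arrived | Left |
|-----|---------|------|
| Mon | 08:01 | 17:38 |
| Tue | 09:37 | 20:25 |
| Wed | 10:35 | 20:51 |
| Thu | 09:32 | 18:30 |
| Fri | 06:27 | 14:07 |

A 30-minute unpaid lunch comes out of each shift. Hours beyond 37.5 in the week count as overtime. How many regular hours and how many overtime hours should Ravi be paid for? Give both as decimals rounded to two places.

Regular 37.50 hours, overtime 7.32 hours

Mon: 08:01–17:38 = 9 h 37 min; less 30 min break → 9 h 7 min
Tue: 09:37–20:25 = 10 h 48 min; less 30 min break → 10 h 18 min
Wed: 10:35–20:51 = 10 h 16 min; less 30 min break → 9 h 46 min
Thu: 09:32–18:30 = 8 h 58 min; less 30 min break → 8 h 28 min
Fri: 06:27–14:07 = 7 h 40 min; less 30 min break → 7 h 10 min
Total worked: 44 h 49 min = 44.82 h.
Threshold 37.5 h → overtime 7 h 19 min, regular 37 h 30 min.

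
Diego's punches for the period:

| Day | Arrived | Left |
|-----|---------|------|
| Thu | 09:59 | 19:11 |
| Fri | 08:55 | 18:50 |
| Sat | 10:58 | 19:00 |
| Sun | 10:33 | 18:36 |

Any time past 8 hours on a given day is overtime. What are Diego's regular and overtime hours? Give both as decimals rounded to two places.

Regular 32.00 hours, overtime 3.20 hours

Thu: 09:59–19:11 = 9 h 12 min
Fri: 08:55–18:50 = 9 h 55 min
Sat: 10:58–19:00 = 8 h 2 min
Sun: 10:33–18:36 = 8 h 3 min
Thu reg 8 h 0 min / OT 1 h 12 min; Fri reg 8 h 0 min / OT 1 h 55 min; Sat reg 8 h 0 min / OT 0 h 2 min; Sun reg 8 h 0 min / OT 0 h 3 min.
Totals: regular 32 h 0 min, overtime 3 h 12 min.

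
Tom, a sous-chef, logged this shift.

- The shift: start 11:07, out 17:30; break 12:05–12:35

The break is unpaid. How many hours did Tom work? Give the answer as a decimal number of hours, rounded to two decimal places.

5.88 hours

The shift: 11:07–17:30 = 6 h 23 min; less 30 min break → 5 h 53 min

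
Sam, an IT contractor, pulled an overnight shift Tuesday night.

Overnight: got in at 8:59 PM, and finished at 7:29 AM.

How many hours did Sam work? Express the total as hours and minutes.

10 h 30 min

Overnight: 8:59 PM → midnight = 3 h 1 min; midnight → 7:29 AM = 7 h 29 min; span 10 h 30 min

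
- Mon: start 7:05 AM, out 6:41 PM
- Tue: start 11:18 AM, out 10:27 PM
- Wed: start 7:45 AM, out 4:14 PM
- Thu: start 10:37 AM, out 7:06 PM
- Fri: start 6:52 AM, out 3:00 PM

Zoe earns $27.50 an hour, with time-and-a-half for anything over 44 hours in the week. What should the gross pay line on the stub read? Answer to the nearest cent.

Mon: 7:05 AM–6:41 PM = 11 h 36 min
Tue: 11:18 AM–10:27 PM = 11 h 9 min
Wed: 7:45 AM–4:14 PM = 8 h 29 min
Thu: 10:37 AM–7:06 PM = 8 h 29 min
Fri: 6:52 AM–3:00 PM = 8 h 8 min
Total worked: 47 h 51 min = 2871 min.
Regular 44 h 0 min = 2640 min at $27.50/h; overtime 3 h 51 min = 231 min at $41.25/h.
Pay = (2640 × $27.50 + 231 × $41.25) ÷ 60 = $1368.81.

$1368.81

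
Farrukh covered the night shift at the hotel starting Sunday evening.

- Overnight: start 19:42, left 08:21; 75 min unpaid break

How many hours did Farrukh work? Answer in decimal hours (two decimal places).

11.40 hours

Overnight: 19:42 → midnight = 4 h 18 min; midnight → 08:21 = 8 h 21 min; span 12 h 39 min; less 75 min break → 11 h 24 min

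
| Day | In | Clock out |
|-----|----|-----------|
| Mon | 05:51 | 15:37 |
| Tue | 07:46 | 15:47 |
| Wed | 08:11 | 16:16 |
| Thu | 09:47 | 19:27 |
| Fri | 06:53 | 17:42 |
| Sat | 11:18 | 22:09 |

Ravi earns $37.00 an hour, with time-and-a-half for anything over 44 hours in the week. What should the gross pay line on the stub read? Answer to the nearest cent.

Mon: 05:51–15:37 = 9 h 46 min
Tue: 07:46–15:47 = 8 h 1 min
Wed: 08:11–16:16 = 8 h 5 min
Thu: 09:47–19:27 = 9 h 40 min
Fri: 06:53–17:42 = 10 h 49 min
Sat: 11:18–22:09 = 10 h 51 min
Total worked: 57 h 12 min = 3432 min.
Regular 44 h 0 min = 2640 min at $37.00/h; overtime 13 h 12 min = 792 min at $55.50/h.
Pay = (2640 × $37.00 + 792 × $55.50) ÷ 60 = $2360.60.

$2360.60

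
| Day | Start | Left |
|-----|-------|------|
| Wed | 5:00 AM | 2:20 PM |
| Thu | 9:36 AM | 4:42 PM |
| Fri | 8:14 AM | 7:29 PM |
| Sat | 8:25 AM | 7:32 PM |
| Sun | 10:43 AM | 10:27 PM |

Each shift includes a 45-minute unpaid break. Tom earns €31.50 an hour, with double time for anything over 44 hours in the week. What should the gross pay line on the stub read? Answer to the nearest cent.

€1561.35

Wed: 5:00 AM–2:20 PM = 9 h 20 min; less 45 min break → 8 h 35 min
Thu: 9:36 AM–4:42 PM = 7 h 6 min; less 45 min break → 6 h 21 min
Fri: 8:14 AM–7:29 PM = 11 h 15 min; less 45 min break → 10 h 30 min
Sat: 8:25 AM–7:32 PM = 11 h 7 min; less 45 min break → 10 h 22 min
Sun: 10:43 AM–10:27 PM = 11 h 44 min; less 45 min break → 10 h 59 min
Total worked: 46 h 47 min = 2807 min.
Regular 44 h 0 min = 2640 min at €31.50/h; overtime 2 h 47 min = 167 min at €63.00/h.
Pay = (2640 × €31.50 + 167 × €63.00) ÷ 60 = €1561.35.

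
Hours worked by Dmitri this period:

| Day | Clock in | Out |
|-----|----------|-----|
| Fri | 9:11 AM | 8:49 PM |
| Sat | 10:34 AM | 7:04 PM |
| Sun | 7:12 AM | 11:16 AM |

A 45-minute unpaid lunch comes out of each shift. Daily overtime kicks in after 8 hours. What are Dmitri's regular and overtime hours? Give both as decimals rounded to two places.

Regular 19.07 hours, overtime 2.88 hours

Fri: 9:11 AM–8:49 PM = 11 h 38 min; less 45 min break → 10 h 53 min
Sat: 10:34 AM–7:04 PM = 8 h 30 min; less 45 min break → 7 h 45 min
Sun: 7:12 AM–11:16 AM = 4 h 4 min; less 45 min break → 3 h 19 min
Fri reg 8 h 0 min / OT 2 h 53 min; Sat reg 7 h 45 min / OT 0 h 0 min; Sun reg 3 h 19 min / OT 0 h 0 min.
Totals: regular 19 h 4 min, overtime 2 h 53 min.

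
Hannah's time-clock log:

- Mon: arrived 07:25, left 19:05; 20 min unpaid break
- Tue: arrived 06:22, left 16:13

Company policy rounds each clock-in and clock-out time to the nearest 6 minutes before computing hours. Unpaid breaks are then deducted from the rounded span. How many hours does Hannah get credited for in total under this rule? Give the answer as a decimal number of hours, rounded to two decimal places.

Mon: in 07:25→07:24, out 19:05→19:06; 11 h 42 min − 20 min = 11 h 22 min
Tue: in 06:22→06:24, out 16:13→16:12; 9 h 48 min
Total credited: 21 h 10 min.

21.17 hours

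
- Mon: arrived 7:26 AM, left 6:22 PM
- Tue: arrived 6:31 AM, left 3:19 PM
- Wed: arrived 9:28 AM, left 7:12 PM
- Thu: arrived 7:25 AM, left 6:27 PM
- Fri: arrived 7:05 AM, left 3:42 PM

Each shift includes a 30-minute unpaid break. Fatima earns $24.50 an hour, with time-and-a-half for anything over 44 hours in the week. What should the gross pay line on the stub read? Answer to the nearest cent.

$1174.16

Mon: 7:26 AM–6:22 PM = 10 h 56 min; less 30 min break → 10 h 26 min
Tue: 6:31 AM–3:19 PM = 8 h 48 min; less 30 min break → 8 h 18 min
Wed: 9:28 AM–7:12 PM = 9 h 44 min; less 30 min break → 9 h 14 min
Thu: 7:25 AM–6:27 PM = 11 h 2 min; less 30 min break → 10 h 32 min
Fri: 7:05 AM–3:42 PM = 8 h 37 min; less 30 min break → 8 h 7 min
Total worked: 46 h 37 min = 2797 min.
Regular 44 h 0 min = 2640 min at $24.50/h; overtime 2 h 37 min = 157 min at $36.75/h.
Pay = (2640 × $24.50 + 157 × $36.75) ÷ 60 = $1174.16.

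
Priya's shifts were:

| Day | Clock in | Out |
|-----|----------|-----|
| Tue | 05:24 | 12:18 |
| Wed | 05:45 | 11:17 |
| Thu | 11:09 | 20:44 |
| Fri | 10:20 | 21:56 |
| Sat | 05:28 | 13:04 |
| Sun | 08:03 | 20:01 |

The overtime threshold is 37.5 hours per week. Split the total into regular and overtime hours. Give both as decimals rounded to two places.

Tue: 05:24–12:18 = 6 h 54 min
Wed: 05:45–11:17 = 5 h 32 min
Thu: 11:09–20:44 = 9 h 35 min
Fri: 10:20–21:56 = 11 h 36 min
Sat: 05:28–13:04 = 7 h 36 min
Sun: 08:03–20:01 = 11 h 58 min
Total worked: 53 h 11 min = 53.18 h.
Threshold 37.5 h → overtime 15 h 41 min, regular 37 h 30 min.

Regular 37.50 hours, overtime 15.68 hours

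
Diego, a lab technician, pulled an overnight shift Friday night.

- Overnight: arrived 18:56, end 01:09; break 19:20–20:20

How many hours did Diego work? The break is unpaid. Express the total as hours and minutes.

Overnight: 18:56 → midnight = 5 h 4 min; midnight → 01:09 = 1 h 9 min; span 6 h 13 min; less 60 min break → 5 h 13 min

5 h 13 min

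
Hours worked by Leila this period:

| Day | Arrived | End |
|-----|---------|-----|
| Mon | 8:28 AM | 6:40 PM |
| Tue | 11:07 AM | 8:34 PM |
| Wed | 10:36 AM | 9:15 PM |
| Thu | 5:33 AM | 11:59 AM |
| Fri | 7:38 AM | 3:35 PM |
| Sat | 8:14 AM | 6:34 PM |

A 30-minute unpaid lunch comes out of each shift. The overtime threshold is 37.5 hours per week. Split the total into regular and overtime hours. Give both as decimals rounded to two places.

Regular 37.50 hours, overtime 14.52 hours

Mon: 8:28 AM–6:40 PM = 10 h 12 min; less 30 min break → 9 h 42 min
Tue: 11:07 AM–8:34 PM = 9 h 27 min; less 30 min break → 8 h 57 min
Wed: 10:36 AM–9:15 PM = 10 h 39 min; less 30 min break → 10 h 9 min
Thu: 5:33 AM–11:59 AM = 6 h 26 min; less 30 min break → 5 h 56 min
Fri: 7:38 AM–3:35 PM = 7 h 57 min; less 30 min break → 7 h 27 min
Sat: 8:14 AM–6:34 PM = 10 h 20 min; less 30 min break → 9 h 50 min
Total worked: 52 h 1 min = 52.02 h.
Threshold 37.5 h → overtime 14 h 31 min, regular 37 h 30 min.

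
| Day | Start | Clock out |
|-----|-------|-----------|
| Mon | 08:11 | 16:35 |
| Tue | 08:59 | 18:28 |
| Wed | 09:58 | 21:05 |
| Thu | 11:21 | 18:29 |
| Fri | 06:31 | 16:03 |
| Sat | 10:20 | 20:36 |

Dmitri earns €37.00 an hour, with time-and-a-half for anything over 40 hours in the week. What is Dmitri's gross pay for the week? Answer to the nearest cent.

€2364.30

Mon: 08:11–16:35 = 8 h 24 min
Tue: 08:59–18:28 = 9 h 29 min
Wed: 09:58–21:05 = 11 h 7 min
Thu: 11:21–18:29 = 7 h 8 min
Fri: 06:31–16:03 = 9 h 32 min
Sat: 10:20–20:36 = 10 h 16 min
Total worked: 55 h 56 min = 3356 min.
Regular 40 h 0 min = 2400 min at €37.00/h; overtime 15 h 56 min = 956 min at €55.50/h.
Pay = (2400 × €37.00 + 956 × €55.50) ÷ 60 = €2364.30.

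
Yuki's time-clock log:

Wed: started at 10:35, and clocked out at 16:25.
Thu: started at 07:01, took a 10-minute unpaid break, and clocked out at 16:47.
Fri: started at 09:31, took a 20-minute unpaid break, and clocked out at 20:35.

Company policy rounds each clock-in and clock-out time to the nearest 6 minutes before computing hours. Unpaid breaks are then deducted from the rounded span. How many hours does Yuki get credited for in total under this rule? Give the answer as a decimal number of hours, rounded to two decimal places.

26.20 hours

Wed: in 10:35→10:36, out 16:25→16:24; 5 h 48 min
Thu: in 07:01→07:00, out 16:47→16:48; 9 h 48 min − 10 min = 9 h 38 min
Fri: in 09:31→09:30, out 20:35→20:36; 11 h 6 min − 20 min = 10 h 46 min
Total credited: 26 h 12 min.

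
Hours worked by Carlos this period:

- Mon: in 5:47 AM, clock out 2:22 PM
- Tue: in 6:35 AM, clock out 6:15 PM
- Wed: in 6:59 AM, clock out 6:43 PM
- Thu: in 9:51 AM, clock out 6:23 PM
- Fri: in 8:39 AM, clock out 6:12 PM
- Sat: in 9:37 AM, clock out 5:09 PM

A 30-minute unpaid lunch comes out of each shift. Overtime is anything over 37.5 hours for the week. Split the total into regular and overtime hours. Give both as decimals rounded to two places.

Mon: 5:47 AM–2:22 PM = 8 h 35 min; less 30 min break → 8 h 5 min
Tue: 6:35 AM–6:15 PM = 11 h 40 min; less 30 min break → 11 h 10 min
Wed: 6:59 AM–6:43 PM = 11 h 44 min; less 30 min break → 11 h 14 min
Thu: 9:51 AM–6:23 PM = 8 h 32 min; less 30 min break → 8 h 2 min
Fri: 8:39 AM–6:12 PM = 9 h 33 min; less 30 min break → 9 h 3 min
Sat: 9:37 AM–5:09 PM = 7 h 32 min; less 30 min break → 7 h 2 min
Total worked: 54 h 36 min = 54.60 h.
Threshold 37.5 h → overtime 17 h 6 min, regular 37 h 30 min.

Regular 37.50 hours, overtime 17.10 hours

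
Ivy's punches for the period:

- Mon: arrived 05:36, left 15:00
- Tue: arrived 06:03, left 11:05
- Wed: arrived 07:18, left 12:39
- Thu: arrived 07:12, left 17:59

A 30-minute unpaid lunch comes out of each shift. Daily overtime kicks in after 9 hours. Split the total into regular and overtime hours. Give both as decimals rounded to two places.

Mon: 05:36–15:00 = 9 h 24 min; less 30 min break → 8 h 54 min
Tue: 06:03–11:05 = 5 h 2 min; less 30 min break → 4 h 32 min
Wed: 07:18–12:39 = 5 h 21 min; less 30 min break → 4 h 51 min
Thu: 07:12–17:59 = 10 h 47 min; less 30 min break → 10 h 17 min
Mon reg 8 h 54 min / OT 0 h 0 min; Tue reg 4 h 32 min / OT 0 h 0 min; Wed reg 4 h 51 min / OT 0 h 0 min; Thu reg 9 h 0 min / OT 1 h 17 min.
Totals: regular 27 h 17 min, overtime 1 h 17 min.

Regular 27.28 hours, overtime 1.28 hours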